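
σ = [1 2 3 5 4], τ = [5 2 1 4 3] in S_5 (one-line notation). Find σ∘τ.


σ∘τ: apply τ first, then σ
1 →τ 5 →σ 4
2 →τ 2 →σ 2
3 →τ 1 →σ 1
4 →τ 4 →σ 5
5 →τ 3 →σ 3

σ∘τ = [4 2 1 5 3]


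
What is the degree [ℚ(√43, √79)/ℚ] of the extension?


[ℚ(√43,√79):ℚ] = [ℚ(√43,√79):ℚ(√43)]·[ℚ(√43):ℚ] = 2·2 = 4

[ℚ(√43, √79)/ℚ] = 4


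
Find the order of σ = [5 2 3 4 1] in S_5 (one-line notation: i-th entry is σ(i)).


Cycle decomposition: (1 5)
Cycle lengths: 2
Order = lcm(2) = 2

ord(σ) = 2


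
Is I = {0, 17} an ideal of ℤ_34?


Check ideal conditions for I = {0, 17} in ℤ_34:
(1) I is an additive subgroup? Yes
(2) For r ∈ ℤ_34 and a ∈ I: r·a ∈ I? Yes

Yes, I is an ideal of ℤ_34


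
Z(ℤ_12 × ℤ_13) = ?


Z(G) = {g ∈ G | gx = xg for all x ∈ G}
Direct product of abelian groups is abelian, so Z(G) = G

Z(ℤ_12 × ℤ_13) = ℤ_12 × ℤ_13


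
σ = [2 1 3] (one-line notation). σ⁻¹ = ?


To find σ⁻¹, swap domain and range:
σ(1) = 2 → σ⁻¹(2) = 1
σ(2) = 1 → σ⁻¹(1) = 2
σ(3) = 3 → σ⁻¹(3) = 3

σ⁻¹ = [2 1 3]


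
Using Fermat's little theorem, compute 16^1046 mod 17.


Fermat's little theorem: if p is prime and gcd(a,p)=1, then a^(p-1) ≡ 1 (mod p)
p = 17 is prime, gcd(16,17) = 1
Reduce exponent: 1046 mod 16 = 6
So 16^1046 ≡ 16^6 (mod 17)
16^6 mod 17 = 1

16^1046 ≡ 1 (mod 17)


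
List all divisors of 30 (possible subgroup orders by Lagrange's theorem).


Lagrange's theorem: |H| divides |G|
|G| = 30
Divisors of 30: 1, 2, 3, 5, 6, 10, 15, 30

Possible subgroup orders: {1, 2, 3, 5, 6, 10, 15, 30}


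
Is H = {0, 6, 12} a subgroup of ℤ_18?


Subgroup test for H = {0, 6, 12} in (ℤ_18, +):
(1) 0 ∈ H? Yes
(2) Closure: for all a,b ∈ H, (a+b) mod 18 ∈ H? Yes
(3) Inverses: for all a ∈ H, -a mod 18 ∈ H? Yes

Yes, H is a subgroup of ℤ_18


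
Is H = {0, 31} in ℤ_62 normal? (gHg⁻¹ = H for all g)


H = {0, 31} in ℤ_62
ℤ_62 is abelian; every subgroup of an abelian group is normal

Yes, normal subgroup


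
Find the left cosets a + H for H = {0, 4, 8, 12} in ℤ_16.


H = {0, 4, 8, 12}, |H| = 4
Number of cosets = |G|/|H| = 16/4 = 4
0 + H = {0, 4, 8, 12}
1 + H = {1, 5, 9, 13}
2 + H = {2, 6, 10, 14}
3 + H = {3, 7, 11, 15}

Cosets: 0+H={0,4,8,12}; 1+H={1,5,9,13}; 2+H={2,6,10,14}; 3+H={3,7,11,15}


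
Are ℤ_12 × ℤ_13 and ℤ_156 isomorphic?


Comparing ℤ_12 × ℤ_13 and ℤ_156:
gcd(12,13) = 1, so ℤ_12 × ℤ_13 ≅ ℤ_156 (CRT)

Yes, ℤ_12 × ℤ_13 ≅ ℤ_156


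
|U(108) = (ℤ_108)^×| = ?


U(n) is the group of units mod n; |U(n)| = φ(n)
|U(108)| = φ(108) = 36

|U(108) = (ℤ_108)^×| = 36


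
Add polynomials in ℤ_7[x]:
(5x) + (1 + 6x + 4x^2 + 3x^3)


Add coefficients mod 7:
x^0: 0 + 1 = 1 (mod 7)
x^1: 5 + 6 = 4 (mod 7)
x^2: 0 + 4 = 4 (mod 7)
x^3: 0 + 3 = 3 (mod 7)
Result: 1 + 4x + 4x^2 + 3x^3

f + g = 1 + 4x + 4x^2 + 3x^3


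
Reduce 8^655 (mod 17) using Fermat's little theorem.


Fermat's little theorem: if p is prime and gcd(a,p)=1, then a^(p-1) ≡ 1 (mod p)
p = 17 is prime, gcd(8,17) = 1
Reduce exponent: 655 mod 16 = 15
So 8^655 ≡ 8^15 (mod 17)
8^15 mod 17 = 15

8^655 ≡ 15 (mod 17)


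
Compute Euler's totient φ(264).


Factor n: 264 = 2^3 × 3 × 11
φ(n) = n · ∏(1 - 1/p) over distinct primes p | n
φ(264) = 264 · (1 - 1/2) · (1 - 1/3) · (1 - 1/11) = 80

φ(264) = 80


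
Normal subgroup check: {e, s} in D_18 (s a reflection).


H = {e, s} in D_18 (s a reflection)
r·s·r⁻¹ = sr⁻² ≠ s for n ≥ 3, so {e, s} is not closed under conjugation

No, not a normal subgroup


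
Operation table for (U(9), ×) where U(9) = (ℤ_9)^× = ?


Elements: {1, 2, 4, 5, 7, 8}
Operation: multiplication mod 9
Entry (a, b) = (a × b) mod 9

Cayley table:
  | 1 | 2 | 4 | 5 | 7 | 8
1 | 1 | 2 | 4 | 5 | 7 | 8
2 | 2 | 4 | 8 | 1 | 5 | 7
4 | 4 | 8 | 7 | 2 | 1 | 5
5 | 5 | 1 | 2 | 7 | 8 | 4
7 | 7 | 5 | 1 | 8 | 4 | 2
8 | 8 | 7 | 5 | 4 | 2 | 1


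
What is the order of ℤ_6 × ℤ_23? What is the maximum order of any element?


|ℤ_6 × ℤ_23| = 6 × 23 = 138
Max element order = lcm(6,23) = 138
Cyclic? Yes (gcd=1)

|ℤ_6×ℤ_23| = 138, max element order = 138


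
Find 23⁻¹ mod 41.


Use the extended Euclidean algorithm to write 1 = 23·s + 41·t; then s mod 41 is the inverse.
Euclidean algorithm:
  23 = 0·41 + 23
  41 = 1·23 + 18
  23 = 1·18 + 5
  18 = 3·5 + 3
  5 = 1·3 + 2
  3 = 1·2 + 1
  2 = 2·1 + 0
gcd(23,41) = 1
Back-substitution gives: 23·(-16) + 41·(9) = 1
So 23⁻¹ ≡ -16 ≡ 25 (mod 41)
Check: 23 × 25 = 575 ≡ 1 (mod 41) ✓

23⁻¹ ≡ 25 (mod 41)


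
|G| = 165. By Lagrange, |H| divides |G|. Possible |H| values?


Lagrange's theorem: |H| divides |G|
|G| = 165
Divisors of 165: 1, 3, 5, 11, 15, 33, 55, 165

Possible subgroup orders: {1, 3, 5, 11, 15, 33, 55, 165}


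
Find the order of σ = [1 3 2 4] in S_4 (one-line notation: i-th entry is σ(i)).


Cycle decomposition: (2 3)
Cycle lengths: 2
Order = lcm(2) = 2

ord(σ) = 2


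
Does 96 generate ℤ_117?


g generates ℤ_n iff gcd(g, n) = 1
gcd(96, 117) = 3
Since gcd = 3 ≠ 1, ⟨96⟩ has order 39 < 117, so 96 is not a generator.

No, 96 does not generate ℤ_117


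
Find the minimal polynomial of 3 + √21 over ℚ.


Let α = 3 + √21. Then α - 3 = √21, so (α - 3)² = 21, giving α² - 6α - 12 = 0. Degree 2 and α ∉ ℚ, so this is the minimal polynomial.

Minimal polynomial: x² - 6x - 12


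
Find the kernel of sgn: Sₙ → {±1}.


Kernel = preimage of identity
ker(sgn) = even permutations = Aₙ

ker(sgn) = Aₙ


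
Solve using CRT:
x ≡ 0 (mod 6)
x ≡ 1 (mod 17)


m₁ = 6, m₂ = 17, gcd = 1, so CRT applies. M = m₁·m₂ = 102
Let M₁ = M/m₁ = 17, M₂ = M/m₂ = 6
Find y₁ ≡ M₁⁻¹ (mod m₁): 17⁻¹ ≡ 5 (mod 6)
Find y₂ ≡ M₂⁻¹ (mod m₂): 6⁻¹ ≡ 3 (mod 17)
x = a₁·M₁·y₁ + a₂·M₂·y₂ = 0·17·5 + 1·6·3 = 18
Reduce mod 102: x ≡ 18
Check: 18 mod 6 = 0 ✓, 18 mod 17 = 1 ✓

x ≡ 18 (mod 102)


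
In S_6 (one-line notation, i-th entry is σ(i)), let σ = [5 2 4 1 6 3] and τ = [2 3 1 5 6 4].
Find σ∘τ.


σ∘τ: apply τ first, then σ
1 →τ 2 →σ 2
2 →τ 3 →σ 4
3 →τ 1 →σ 5
4 →τ 5 →σ 6
5 →τ 6 →σ 3
6 →τ 4 →σ 1

σ∘τ = [2 4 5 6 3 1]


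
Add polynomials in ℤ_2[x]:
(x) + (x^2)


Add coefficients mod 2:
x^0: 0 + 0 = 0 (mod 2)
x^1: 1 + 0 = 1 (mod 2)
x^2: 0 + 1 = 1 (mod 2)
Result: x + x^2

f + g = x + x^2


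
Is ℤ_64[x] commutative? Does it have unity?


ℤ_64 has zero divisors (2·32 ≡ 0), and these lift to constant zero divisors in ℤ_64[x]; so not an integral domain
Commutative: Yes
Integral domain: No
Has unity: Yes

ℤ_64[x]: Commutative=Yes, Unity=Yes


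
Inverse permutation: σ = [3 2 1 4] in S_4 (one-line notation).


To find σ⁻¹, swap domain and range:
σ(1) = 3 → σ⁻¹(3) = 1
σ(2) = 2 → σ⁻¹(2) = 2
σ(3) = 1 → σ⁻¹(1) = 3
σ(4) = 4 → σ⁻¹(4) = 4

σ⁻¹ = [3 2 1 4]


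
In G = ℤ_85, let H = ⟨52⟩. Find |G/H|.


|⟨52⟩| = n / gcd(52, 85) = 85 / 1 = 85
H is normal (ℤ_85 is abelian).
|G/H| = |G| / |H| = 85 / 85 = 1

|G/H| = 1


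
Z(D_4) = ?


Z(G) = {g ∈ G | gx = xg for all x ∈ G}
For even n, Z(D_n) = {e, r^(n/2)}: the 180° rotation r^2 commutes with every reflection and rotation

Z(D_4) = {e, r^2}


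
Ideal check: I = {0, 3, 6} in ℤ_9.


Check ideal conditions for I = {0, 3, 6} in ℤ_9:
(1) I is an additive subgroup? Yes
(2) For r ∈ ℤ_9 and a ∈ I: r·a ∈ I? Yes

Yes, I is an ideal of ℤ_9


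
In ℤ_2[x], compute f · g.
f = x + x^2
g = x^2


Expand and collect like terms; reduce coefficients mod 2:
x^0: 0·0 = 0 ≡ 0 (mod 2)
x^1: 0·0 + 1·0 = 0 ≡ 0 (mod 2)
x^2: 0·1 + 1·0 + 1·0 = 0 ≡ 0 (mod 2)
x^3: 1·1 + 1·0 = 1 ≡ 1 (mod 2)
x^4: 1·1 = 1 ≡ 1 (mod 2)
Result: x^3 + x^4

f · g = x^3 + x^4


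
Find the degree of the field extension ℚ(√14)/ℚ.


√14 has minimal polynomial x² - 14 (irreducible over ℚ since 14 is squarefree)

[ℚ(√14)/ℚ] = 2


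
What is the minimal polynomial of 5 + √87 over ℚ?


Let α = 5 + √87. Then α - 5 = √87, so (α - 5)² = 87, giving α² - 10α - 62 = 0. Degree 2 and α ∉ ℚ, so this is the minimal polynomial.

Minimal polynomial: x² - 10x - 62


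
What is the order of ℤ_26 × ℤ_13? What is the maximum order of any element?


|ℤ_26 × ℤ_13| = 26 × 13 = 338
Max element order = lcm(26,13) = 26
Cyclic? No (gcd=13)

|ℤ_26×ℤ_13| = 338, max element order = 26


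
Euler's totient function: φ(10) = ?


φ(n) = count of k ∈ {1,...,n} with gcd(k,n)=1
Coprimes to 10: {1, 3, 7, 9}
Count: 4

φ(10) = 4


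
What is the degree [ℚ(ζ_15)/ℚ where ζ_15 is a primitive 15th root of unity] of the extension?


[ℚ(ζ_n):ℚ] = deg Φ_n(x) = φ(n). Here φ(15) = 8

[ℚ(ζ_15)/ℚ where ζ_15 is a primitive 15th root of unity] = 8


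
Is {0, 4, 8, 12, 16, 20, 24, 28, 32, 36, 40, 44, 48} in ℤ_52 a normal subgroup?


H = {0, 4, 8, 12, 16, 20, 24, 28, 32, 36, 40, 44, 48} in ℤ_52
ℤ_52 is abelian; every subgroup of an abelian group is normal

Yes, normal subgroup


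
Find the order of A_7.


|A_n| = n!/2 (even permutations)
|A_7| = 7!/2 = 5040/2 = 2520

|A_7| = 2520


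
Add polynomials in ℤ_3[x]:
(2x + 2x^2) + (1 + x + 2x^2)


Add coefficients mod 3:
x^0: 0 + 1 = 1 (mod 3)
x^1: 2 + 1 = 0 (mod 3)
x^2: 2 + 2 = 1 (mod 3)
Result: 1 + x^2

f + g = 1 + x^2


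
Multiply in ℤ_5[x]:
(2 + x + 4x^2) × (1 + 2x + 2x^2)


Expand and collect like terms; reduce coefficients mod 5:
x^0: 2·1 = 2 ≡ 2 (mod 5)
x^1: 2·2 + 1·1 = 5 ≡ 0 (mod 5)
x^2: 2·2 + 1·2 + 4·1 = 10 ≡ 0 (mod 5)
x^3: 1·2 + 4·2 = 10 ≡ 0 (mod 5)
x^4: 4·2 = 8 ≡ 3 (mod 5)
Result: 2 + 3x^4

f · g = 2 + 3x^4


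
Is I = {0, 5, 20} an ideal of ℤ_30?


Check ideal conditions for I = {0, 5, 20} in ℤ_30:
(1) I is an additive subgroup? No
(2) For r ∈ ℤ_30 and a ∈ I: r·a ∈ I? No  [counterexample: r=2, a=5, r·a mod 30 = 10 ∉ I]

No, I is not an ideal of ℤ_30


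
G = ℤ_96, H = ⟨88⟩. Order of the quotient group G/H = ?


|⟨88⟩| = n / gcd(88, 96) = 96 / 8 = 12
H is normal (ℤ_96 is abelian).
|G/H| = |G| / |H| = 96 / 12 = 8

|G/H| = 8


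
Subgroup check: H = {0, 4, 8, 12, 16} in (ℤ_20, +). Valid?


Subgroup test for H = {0, 4, 8, 12, 16} in (ℤ_20, +):
(1) 0 ∈ H? Yes
(2) Closure: for all a,b ∈ H, (a+b) mod 20 ∈ H? Yes
(3) Inverses: for all a ∈ H, -a mod 20 ∈ H? Yes

Yes, H is a subgroup of ℤ_20


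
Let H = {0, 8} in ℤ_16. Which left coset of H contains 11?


11 + H = {11 + h (mod 16) : h ∈ H}
11+0=11, 11+8=3
11 + H = {3, 11} = 3 + H

11 + H = {3, 11}


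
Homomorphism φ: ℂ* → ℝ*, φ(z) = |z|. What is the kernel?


Kernel = preimage of identity
ker(φ) = {z ∈ ℂ* | |z| = 1} = unit circle S¹

ker(φ) = S¹ (unit circle)


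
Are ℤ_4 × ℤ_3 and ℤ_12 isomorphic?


Comparing ℤ_4 × ℤ_3 and ℤ_12:
gcd(4,3) = 1, so ℤ_4 × ℤ_3 ≅ ℤ_12 (CRT)

Yes, ℤ_4 × ℤ_3 ≅ ℤ_12


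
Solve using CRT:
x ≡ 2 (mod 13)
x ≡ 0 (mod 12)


m₁ = 13, m₂ = 12, gcd = 1, so CRT applies. M = m₁·m₂ = 156
Let M₁ = M/m₁ = 12, M₂ = M/m₂ = 13
Find y₁ ≡ M₁⁻¹ (mod m₁): 12⁻¹ ≡ 12 (mod 13)
Find y₂ ≡ M₂⁻¹ (mod m₂): 13⁻¹ ≡ 1 (mod 12)
x = a₁·M₁·y₁ + a₂·M₂·y₂ = 2·12·12 + 0·13·1 = 288
Reduce mod 156: x ≡ 132
Check: 132 mod 13 = 2 ✓, 132 mod 12 = 0 ✓

x ≡ 132 (mod 156)


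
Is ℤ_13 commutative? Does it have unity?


ℤ_13 is a commutative ring with unity 1; 13 is prime, so ℤ_13 is a field (hence an integral domain)
Commutative: Yes
Integral domain: Yes
Has unity: Yes

ℤ_13: Commutative=Yes, Unity=Yes


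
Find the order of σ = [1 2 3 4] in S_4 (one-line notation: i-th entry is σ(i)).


Cycle decomposition: identity (all elements fixed)
Order = 1 (identity has order 1)

ord(σ) = 1


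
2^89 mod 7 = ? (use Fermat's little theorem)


Fermat's little theorem: if p is prime and gcd(a,p)=1, then a^(p-1) ≡ 1 (mod p)
p = 7 is prime, gcd(2,7) = 1
Reduce exponent: 89 mod 6 = 5
So 2^89 ≡ 2^5 (mod 7)
2^5 mod 7 = 4

2^89 ≡ 4 (mod 7)


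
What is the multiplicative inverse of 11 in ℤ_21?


Use the extended Euclidean algorithm to write 1 = 11·s + 21·t; then s mod 21 is the inverse.
Euclidean algorithm:
  11 = 0·21 + 11
  21 = 1·11 + 10
  11 = 1·10 + 1
  10 = 10·1 + 0
gcd(11,21) = 1
Back-substitution gives: 11·(2) + 21·(-1) = 1
So 11⁻¹ ≡ 2 ≡ 2 (mod 21)
Check: 11 × 2 = 22 ≡ 1 (mod 21) ✓

11⁻¹ ≡ 2 (mod 21)


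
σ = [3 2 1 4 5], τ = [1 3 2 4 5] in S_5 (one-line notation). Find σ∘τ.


σ∘τ: apply τ first, then σ
1 →τ 1 →σ 3
2 →τ 3 →σ 1
3 →τ 2 →σ 2
4 →τ 4 →σ 4
5 →τ 5 →σ 5

σ∘τ = [3 1 2 4 5]


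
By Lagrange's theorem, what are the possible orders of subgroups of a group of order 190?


Lagrange's theorem: |H| divides |G|
|G| = 190
Divisors of 190: 1, 2, 5, 10, 19, 38, 95, 190

Possible subgroup orders: {1, 2, 5, 10, 19, 38, 95, 190}


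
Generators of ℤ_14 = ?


g generates ℤ_n iff gcd(g,n) = 1
Checking each g ∈ {1,...,13}:
gcd(1,14) = 1
gcd(2,14) = 2
gcd(3,14) = 1
gcd(4,14) = 2
gcd(5,14) = 1
gcd(6,14) = 2
gcd(7,14) = 7
gcd(8,14) = 2
gcd(9,14) = 1
gcd(10,14) = 2
gcd(11,14) = 1
gcd(12,14) = 2
gcd(13,14) = 1
Generators: {1, 3, 5, 9, 11, 13}
Number of generators = φ(14) = 6

Generators of ℤ_14 = {1, 3, 5, 9, 11, 13}


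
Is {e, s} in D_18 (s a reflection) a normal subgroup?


H = {e, s} in D_18 (s a reflection)
r·s·r⁻¹ = sr⁻² ≠ s for n ≥ 3, so {e, s} is not closed under conjugation

No, not a normal subgroup


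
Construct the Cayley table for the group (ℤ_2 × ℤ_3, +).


Elements: {(0,0), (0,1), (0,2), (1,0), (1,1), (1,2)}
Operation: componentwise addition mod (2, 3)
Entry (a, b) = ((a₁+b₁) mod 2, (a₂+b₂) mod 3)

Cayley table:
      | (0,0) | (0,1) | (0,2) | (1,0) | (1,1) | (1,2)
(0,0) | (0,0) | (0,1) | (0,2) | (1,0) | (1,1) | (1,2)
(0,1) | (0,1) | (0,2) | (0,0) | (1,1) | (1,2) | (1,0)
(0,2) | (0,2) | (0,0) | (0,1) | (1,2) | (1,0) | (1,1)
(1,0) | (1,0) | (1,1) | (1,2) | (0,0) | (0,1) | (0,2)
(1,1) | (1,1) | (1,2) | (1,0) | (0,1) | (0,2) | (0,0)
(1,2) | (1,2) | (1,0) | (1,1) | (0,2) | (0,0) | (0,1)


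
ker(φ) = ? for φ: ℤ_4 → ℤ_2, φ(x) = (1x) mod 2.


Kernel = preimage of identity
ker(φ) = {x ∈ ℤ_4 : 1x ≡ 0 (mod 2)}. Since 2 | 4, φ is well-defined. The kernel is the cyclic subgroup ⟨2⟩ of ℤ_4 (order 2), i.e. {0, 2}

ker(φ) = {0, 2}


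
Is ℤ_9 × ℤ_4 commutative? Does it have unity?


Direct product ring; commutative with unity (1,1); but (1,0)·(0,1) = (0,0) gives zero divisors, so not an integral domain
Commutative: Yes
Integral domain: No
Has unity: Yes

ℤ_9 × ℤ_4: Commutative=Yes, Unity=Yes


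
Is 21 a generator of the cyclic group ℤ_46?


g generates ℤ_n iff gcd(g, n) = 1
gcd(21, 46) = 1
Since gcd = 1, 21 is a generator.

Yes, 21 generates ℤ_46


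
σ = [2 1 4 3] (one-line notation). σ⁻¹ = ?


To find σ⁻¹, swap domain and range:
σ(1) = 2 → σ⁻¹(2) = 1
σ(2) = 1 → σ⁻¹(1) = 2
σ(3) = 4 → σ⁻¹(4) = 3
σ(4) = 3 → σ⁻¹(3) = 4

σ⁻¹ = [2 1 4 3]


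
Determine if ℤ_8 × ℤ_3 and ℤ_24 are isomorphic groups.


Comparing ℤ_8 × ℤ_3 and ℤ_24:
gcd(8,3) = 1, so ℤ_8 × ℤ_3 ≅ ℤ_24 (CRT)

Yes, ℤ_8 × ℤ_3 ≅ ℤ_24


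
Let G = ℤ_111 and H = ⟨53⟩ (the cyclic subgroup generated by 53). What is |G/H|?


|⟨53⟩| = n / gcd(53, 111) = 111 / 1 = 111
H is normal (ℤ_111 is abelian).
|G/H| = |G| / |H| = 111 / 111 = 1

|G/H| = 1


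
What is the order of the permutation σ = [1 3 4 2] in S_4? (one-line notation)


Cycle decomposition: (2 3 4)
Cycle lengths: 3
Order = lcm(3) = 3

ord(σ) = 3


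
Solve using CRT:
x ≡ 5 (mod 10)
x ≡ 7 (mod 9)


m₁ = 10, m₂ = 9, gcd = 1, so CRT applies. M = m₁·m₂ = 90
Let M₁ = M/m₁ = 9, M₂ = M/m₂ = 10
Find y₁ ≡ M₁⁻¹ (mod m₁): 9⁻¹ ≡ 9 (mod 10)
Find y₂ ≡ M₂⁻¹ (mod m₂): 10⁻¹ ≡ 1 (mod 9)
x = a₁·M₁·y₁ + a₂·M₂·y₂ = 5·9·9 + 7·10·1 = 475
Reduce mod 90: x ≡ 25
Check: 25 mod 10 = 5 ✓, 25 mod 9 = 7 ✓

x ≡ 25 (mod 90)


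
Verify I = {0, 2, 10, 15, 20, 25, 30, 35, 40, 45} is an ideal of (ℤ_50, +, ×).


Check ideal conditions for I = {0, 2, 10, 15, 20, 25, 30, 35, 40, 45} in ℤ_50:
(1) I is an additive subgroup? No
(2) For r ∈ ℤ_50 and a ∈ I: r·a ∈ I? No  [counterexample: r=2, a=2, r·a mod 50 = 4 ∉ I]

No, I is not an ideal of ℤ_50


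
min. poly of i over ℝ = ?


i satisfies x² + 1 = 0, irreducible over ℝ

Minimal polynomial: x² + 1


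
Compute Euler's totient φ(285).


Factor n: 285 = 3 × 5 × 19
φ(n) = n · ∏(1 - 1/p) over distinct primes p | n
φ(285) = 285 · (1 - 1/3) · (1 - 1/5) · (1 - 1/19) = 144

φ(285) = 144


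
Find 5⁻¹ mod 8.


Use the extended Euclidean algorithm to write 1 = 5·s + 8·t; then s mod 8 is the inverse.
Euclidean algorithm:
  5 = 0·8 + 5
  8 = 1·5 + 3
  5 = 1·3 + 2
  3 = 1·2 + 1
  2 = 2·1 + 0
gcd(5,8) = 1
Back-substitution gives: 5·(-3) + 8·(2) = 1
So 5⁻¹ ≡ -3 ≡ 5 (mod 8)
Check: 5 × 5 = 25 ≡ 1 (mod 8) ✓

5⁻¹ ≡ 5 (mod 8)


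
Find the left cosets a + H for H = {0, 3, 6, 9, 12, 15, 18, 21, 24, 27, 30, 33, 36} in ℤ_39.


H = {0, 3, 6, 9, 12, 15, 18, 21, 24, 27, 30, 33, 36}, |H| = 13
Number of cosets = |G|/|H| = 39/13 = 3
0 + H = {0, 3, 6, 9, 12, 15, 18, 21, 24, 27, 30, 33, 36}
1 + H = {1, 4, 7, 10, 13, 16, 19, 22, 25, 28, 31, 34, 37}
2 + H = {2, 5, 8, 11, 14, 17, 20, 23, 26, 29, 32, 35, 38}

Cosets: 0+H={0,3,6,9,12,15,18,21,24,27,30,33,36}; 1+H={1,4,7,10,13,16,19,22,25,28,31,34,37}; 2+H={2,5,8,11,14,17,20,23,26,29,32,35,38}


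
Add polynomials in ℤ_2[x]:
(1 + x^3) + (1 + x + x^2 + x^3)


Add coefficients mod 2:
x^0: 1 + 1 = 0 (mod 2)
x^1: 0 + 1 = 1 (mod 2)
x^2: 0 + 1 = 1 (mod 2)
x^3: 1 + 1 = 0 (mod 2)
Result: x + x^2

f + g = x + x^2


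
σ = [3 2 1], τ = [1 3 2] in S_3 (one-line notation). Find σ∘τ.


σ∘τ: apply τ first, then σ
1 →τ 1 →σ 3
2 →τ 3 →σ 1
3 →τ 2 →σ 2

σ∘τ = [3 1 2]


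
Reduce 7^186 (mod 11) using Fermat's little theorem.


Fermat's little theorem: if p is prime and gcd(a,p)=1, then a^(p-1) ≡ 1 (mod p)
p = 11 is prime, gcd(7,11) = 1
Reduce exponent: 186 mod 10 = 6
So 7^186 ≡ 7^6 (mod 11)
7^6 mod 11 = 4

7^186 ≡ 4 (mod 11)


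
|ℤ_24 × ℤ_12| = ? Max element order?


|ℤ_24 × ℤ_12| = 24 × 12 = 288
Max element order = lcm(24,12) = 24
Cyclic? No (gcd=12)

|ℤ_24×ℤ_12| = 288, max element order = 24


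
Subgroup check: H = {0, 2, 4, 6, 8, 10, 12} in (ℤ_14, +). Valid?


Subgroup test for H = {0, 2, 4, 6, 8, 10, 12} in (ℤ_14, +):
(1) 0 ∈ H? Yes
(2) Closure: for all a,b ∈ H, (a+b) mod 14 ∈ H? Yes
(3) Inverses: for all a ∈ H, -a mod 14 ∈ H? Yes

Yes, H is a subgroup of ℤ_14


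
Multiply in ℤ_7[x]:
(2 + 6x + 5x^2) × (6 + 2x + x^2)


Expand and collect like terms; reduce coefficients mod 7:
x^0: 2·6 = 12 ≡ 5 (mod 7)
x^1: 2·2 + 6·6 = 40 ≡ 5 (mod 7)
x^2: 2·1 + 6·2 + 5·6 = 44 ≡ 2 (mod 7)
x^3: 6·1 + 5·2 = 16 ≡ 2 (mod 7)
x^4: 5·1 = 5 ≡ 5 (mod 7)
Result: 5 + 5x + 2x^2 + 2x^3 + 5x^4

f · g = 5 + 5x + 2x^2 + 2x^3 + 5x^4


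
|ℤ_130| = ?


ℤ_n has n elements.

|ℤ_130| = 130


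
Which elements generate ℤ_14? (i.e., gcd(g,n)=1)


g generates ℤ_n iff gcd(g,n) = 1
Checking each g ∈ {1,...,13}:
gcd(1,14) = 1
gcd(2,14) = 2
gcd(3,14) = 1
gcd(4,14) = 2
gcd(5,14) = 1
gcd(6,14) = 2
gcd(7,14) = 7
gcd(8,14) = 2
gcd(9,14) = 1
gcd(10,14) = 2
gcd(11,14) = 1
gcd(12,14) = 2
gcd(13,14) = 1
Generators: {1, 3, 5, 9, 11, 13}
Number of generators = φ(14) = 6

Generators of ℤ_14 = {1, 3, 5, 9, 11, 13}


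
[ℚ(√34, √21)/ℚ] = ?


[ℚ(√34,√21):ℚ] = [ℚ(√34,√21):ℚ(√34)]·[ℚ(√34):ℚ] = 2·2 = 4

[ℚ(√34, √21)/ℚ] = 4


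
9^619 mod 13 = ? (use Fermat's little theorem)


Fermat's little theorem: if p is prime and gcd(a,p)=1, then a^(p-1) ≡ 1 (mod p)
p = 13 is prime, gcd(9,13) = 1
Reduce exponent: 619 mod 12 = 7
So 9^619 ≡ 9^7 (mod 13)
9^7 mod 13 = 9

9^619 ≡ 9 (mod 13)


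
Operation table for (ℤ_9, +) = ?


Elements: {0, 1, 2, 3, 4, 5, 6, 7, 8}
Operation: addition mod 9
Entry (a, b) = (a + b) mod 9

Cayley table:
  | 0 | 1 | 2 | 3 | 4 | 5 | 6 | 7 | 8
0 | 0 | 1 | 2 | 3 | 4 | 5 | 6 | 7 | 8
1 | 1 | 2 | 3 | 4 | 5 | 6 | 7 | 8 | 0
2 | 2 | 3 | 4 | 5 | 6 | 7 | 8 | 0 | 1
3 | 3 | 4 | 5 | 6 | 7 | 8 | 0 | 1 | 2
4 | 4 | 5 | 6 | 7 | 8 | 0 | 1 | 2 | 3
5 | 5 | 6 | 7 | 8 | 0 | 1 | 2 | 3 | 4
6 | 6 | 7 | 8 | 0 | 1 | 2 | 3 | 4 | 5
7 | 7 | 8 | 0 | 1 | 2 | 3 | 4 | 5 | 6
8 | 8 | 0 | 1 | 2 | 3 | 4 | 5 | 6 | 7


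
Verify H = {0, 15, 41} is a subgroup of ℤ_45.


Subgroup test for H = {0, 15, 41} in (ℤ_45, +):
(1) 0 ∈ H? Yes
(2) Closure: for all a,b ∈ H, (a+b) mod 45 ∈ H? No  [counterexample: 15 + 15 = 30 ∉ H]
(3) Inverses: for all a ∈ H, -a mod 45 ∈ H? No

No, H is not a subgroup of ℤ_45


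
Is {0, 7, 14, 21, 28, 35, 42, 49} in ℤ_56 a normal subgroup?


H = {0, 7, 14, 21, 28, 35, 42, 49} in ℤ_56
ℤ_56 is abelian; every subgroup of an abelian group is normal

Yes, normal subgroup


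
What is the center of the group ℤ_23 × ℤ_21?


Z(G) = {g ∈ G | gx = xg for all x ∈ G}
Direct product of abelian groups is abelian, so Z(G) = G

Z(ℤ_23 × ℤ_21) = ℤ_23 × ℤ_21


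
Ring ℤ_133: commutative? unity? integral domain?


ℤ_133 is a commutative ring with unity 1; 133 = 7×19 is composite, so 7·19 ≡ 0 gives zero divisors (not an integral domain)
Commutative: Yes
Integral domain: No
Has unity: Yes

ℤ_133: Commutative=Yes, Unity=Yes


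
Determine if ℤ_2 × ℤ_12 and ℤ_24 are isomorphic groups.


Comparing ℤ_2 × ℤ_12 and ℤ_24:
gcd(2,12) = 2 ≠ 1. Max element order in ℤ_2×ℤ_12 is lcm(2,12) = 12 < 24, so it has no element of order 24

No, ℤ_2 × ℤ_12 ≇ ℤ_24


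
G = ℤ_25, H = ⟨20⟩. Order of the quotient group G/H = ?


|⟨20⟩| = n / gcd(20, 25) = 25 / 5 = 5
H is normal (ℤ_25 is abelian).
|G/H| = |G| / |H| = 25 / 5 = 5

|G/H| = 5


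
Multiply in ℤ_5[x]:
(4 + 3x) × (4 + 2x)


Expand and collect like terms; reduce coefficients mod 5:
x^0: 4·4 = 16 ≡ 1 (mod 5)
x^1: 4·2 + 3·4 = 20 ≡ 0 (mod 5)
x^2: 3·2 = 6 ≡ 1 (mod 5)
Result: 1 + x^2

f · g = 1 + x^2


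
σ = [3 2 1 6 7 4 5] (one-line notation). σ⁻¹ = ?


To find σ⁻¹, swap domain and range:
σ(1) = 3 → σ⁻¹(3) = 1
σ(2) = 2 → σ⁻¹(2) = 2
σ(3) = 1 → σ⁻¹(1) = 3
σ(4) = 6 → σ⁻¹(6) = 4
σ(5) = 7 → σ⁻¹(7) = 5
σ(6) = 4 → σ⁻¹(4) = 6
σ(7) = 5 → σ⁻¹(5) = 7

σ⁻¹ = [3 2 1 6 7 4 5]


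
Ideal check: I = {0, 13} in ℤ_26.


Check ideal conditions for I = {0, 13} in ℤ_26:
(1) I is an additive subgroup? Yes
(2) For r ∈ ℤ_26 and a ∈ I: r·a ∈ I? Yes

Yes, I is an ideal of ℤ_26


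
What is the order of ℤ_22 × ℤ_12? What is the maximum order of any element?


|ℤ_22 × ℤ_12| = 22 × 12 = 264
Max element order = lcm(22,12) = 132
Cyclic? No (gcd=2)

|ℤ_22×ℤ_12| = 264, max element order = 132


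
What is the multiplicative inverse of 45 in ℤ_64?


Use the extended Euclidean algorithm to write 1 = 45·s + 64·t; then s mod 64 is the inverse.
Euclidean algorithm:
  45 = 0·64 + 45
  64 = 1·45 + 19
  45 = 2·19 + 7
  19 = 2·7 + 5
  7 = 1·5 + 2
  5 = 2·2 + 1
  2 = 2·1 + 0
gcd(45,64) = 1
Back-substitution gives: 45·(-27) + 64·(19) = 1
So 45⁻¹ ≡ -27 ≡ 37 (mod 64)
Check: 45 × 37 = 1665 ≡ 1 (mod 64) ✓

45⁻¹ ≡ 37 (mod 64)


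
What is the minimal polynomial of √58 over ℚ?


√58 satisfies x² - 58 = 0, irreducible over ℚ since 58 is squarefree

Minimal polynomial: x² - 58


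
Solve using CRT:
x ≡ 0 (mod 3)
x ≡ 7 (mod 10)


m₁ = 3, m₂ = 10, gcd = 1, so CRT applies. M = m₁·m₂ = 30
Let M₁ = M/m₁ = 10, M₂ = M/m₂ = 3
Find y₁ ≡ M₁⁻¹ (mod m₁): 10⁻¹ ≡ 1 (mod 3)
Find y₂ ≡ M₂⁻¹ (mod m₂): 3⁻¹ ≡ 7 (mod 10)
x = a₁·M₁·y₁ + a₂·M₂·y₂ = 0·10·1 + 7·3·7 = 147
Reduce mod 30: x ≡ 27
Check: 27 mod 3 = 0 ✓, 27 mod 10 = 7 ✓

x ≡ 27 (mod 30)


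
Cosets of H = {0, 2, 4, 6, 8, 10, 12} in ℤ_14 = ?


H = {0, 2, 4, 6, 8, 10, 12}, |H| = 7
Number of cosets = |G|/|H| = 14/7 = 2
0 + H = {0, 2, 4, 6, 8, 10, 12}
1 + H = {1, 3, 5, 7, 9, 11, 13}

Cosets: 0+H={0,2,4,6,8,10,12}; 1+H={1,3,5,7,9,11,13}


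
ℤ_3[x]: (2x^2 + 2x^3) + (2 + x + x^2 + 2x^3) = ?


Add coefficients mod 3:
x^0: 0 + 2 = 2 (mod 3)
x^1: 0 + 1 = 1 (mod 3)
x^2: 2 + 1 = 0 (mod 3)
x^3: 2 + 2 = 1 (mod 3)
Result: 2 + x + x^3

f + g = 2 + x + x^3


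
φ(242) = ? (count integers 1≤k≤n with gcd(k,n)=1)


Factor n: 242 = 2 × 11^2
φ(n) = n · ∏(1 - 1/p) over distinct primes p | n
φ(242) = 242 · (1 - 1/2) · (1 - 1/11) = 110

φ(242) = 110


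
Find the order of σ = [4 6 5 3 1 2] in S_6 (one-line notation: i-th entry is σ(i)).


Cycle decomposition: (1 4 3 5) (2 6)
Cycle lengths: 4, 2
Order = lcm(4, 2) = 4

ord(σ) = 4


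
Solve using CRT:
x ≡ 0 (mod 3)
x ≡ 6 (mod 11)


m₁ = 3, m₂ = 11, gcd = 1, so CRT applies. M = m₁·m₂ = 33
Let M₁ = M/m₁ = 11, M₂ = M/m₂ = 3
Find y₁ ≡ M₁⁻¹ (mod m₁): 11⁻¹ ≡ 2 (mod 3)
Find y₂ ≡ M₂⁻¹ (mod m₂): 3⁻¹ ≡ 4 (mod 11)
x = a₁·M₁·y₁ + a₂·M₂·y₂ = 0·11·2 + 6·3·4 = 72
Reduce mod 33: x ≡ 6
Check: 6 mod 3 = 0 ✓, 6 mod 11 = 6 ✓

x ≡ 6 (mod 33)


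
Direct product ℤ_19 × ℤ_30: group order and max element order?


|ℤ_19 × ℤ_30| = 19 × 30 = 570
Max element order = lcm(19,30) = 570
Cyclic? Yes (gcd=1)

|ℤ_19×ℤ_30| = 570, max element order = 570


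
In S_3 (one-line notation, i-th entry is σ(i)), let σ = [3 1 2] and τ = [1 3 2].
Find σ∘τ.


σ∘τ: apply τ first, then σ
1 →τ 1 →σ 3
2 →τ 3 →σ 2
3 →τ 2 →σ 1

σ∘τ = [3 2 1]


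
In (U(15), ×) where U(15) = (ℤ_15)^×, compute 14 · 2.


Operation: multiplication mod 15
14 · 2 = (a × b) mod 15 with a = 14, b = 2

14 · 2 = 13


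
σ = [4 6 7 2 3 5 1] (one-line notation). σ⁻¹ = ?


To find σ⁻¹, swap domain and range:
σ(1) = 4 → σ⁻¹(4) = 1
σ(2) = 6 → σ⁻¹(6) = 2
σ(3) = 7 → σ⁻¹(7) = 3
σ(4) = 2 → σ⁻¹(2) = 4
σ(5) = 3 → σ⁻¹(3) = 5
σ(6) = 5 → σ⁻¹(5) = 6
σ(7) = 1 → σ⁻¹(1) = 7

σ⁻¹ = [7 4 5 1 6 2 3]


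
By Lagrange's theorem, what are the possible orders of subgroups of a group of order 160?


Lagrange's theorem: |H| divides |G|
|G| = 160
Divisors of 160: 1, 2, 4, 5, 8, 10, 16, 20, 32, 40, 80, 160

Possible subgroup orders: {1, 2, 4, 5, 8, 10, 16, 20, 32, 40, 80, 160}


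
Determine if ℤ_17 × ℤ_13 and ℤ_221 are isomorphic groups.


Comparing ℤ_17 × ℤ_13 and ℤ_221:
gcd(17,13) = 1, so ℤ_17 × ℤ_13 ≅ ℤ_221 (CRT)

Yes, ℤ_17 × ℤ_13 ≅ ℤ_221


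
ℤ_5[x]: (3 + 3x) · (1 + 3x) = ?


Expand and collect like terms; reduce coefficients mod 5:
x^0: 3·1 = 3 ≡ 3 (mod 5)
x^1: 3·3 + 3·1 = 12 ≡ 2 (mod 5)
x^2: 3·3 = 9 ≡ 4 (mod 5)
Result: 3 + 2x + 4x^2

f · g = 3 + 2x + 4x^2


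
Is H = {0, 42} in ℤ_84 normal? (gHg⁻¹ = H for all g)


H = {0, 42} in ℤ_84
ℤ_84 is abelian; every subgroup of an abelian group is normal

Yes, normal subgroup


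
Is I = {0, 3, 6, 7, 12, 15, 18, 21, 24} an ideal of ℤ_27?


Check ideal conditions for I = {0, 3, 6, 7, 12, 15, 18, 21, 24} in ℤ_27:
(1) I is an additive subgroup? No
(2) For r ∈ ℤ_27 and a ∈ I: r·a ∈ I? No  [counterexample: r=2, a=7, r·a mod 27 = 14 ∉ I]

No, I is not an ideal of ℤ_27


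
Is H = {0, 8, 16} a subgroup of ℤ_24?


Subgroup test for H = {0, 8, 16} in (ℤ_24, +):
(1) 0 ∈ H? Yes
(2) Closure: for all a,b ∈ H, (a+b) mod 24 ∈ H? Yes
(3) Inverses: for all a ∈ H, -a mod 24 ∈ H? Yes

Yes, H is a subgroup of ℤ_24


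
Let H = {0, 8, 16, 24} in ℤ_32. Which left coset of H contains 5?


5 + H = {5 + h (mod 32) : h ∈ H}
5+0=5, 5+8=13, 5+16=21, 5+24=29

5 + H = {5, 13, 21, 29}


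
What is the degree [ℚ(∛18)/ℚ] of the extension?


∛18 has minimal polynomial x³ - 18 (irreducible over ℚ since 18 is not a perfect cube)

[ℚ(∛18)/ℚ] = 3


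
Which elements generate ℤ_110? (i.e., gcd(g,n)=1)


g generates ℤ_n iff gcd(g,n) = 1
Prime factors of 110: 2, 5, 11
Generators are g ∈ {1,...,109} not divisible by any of these primes.
Generators: {1, 3, 7, 9, 13, 17, 19, 21, 23, 27, 29, 31, 37, 39, 41, 43, 47, 49, 51, 53, 57, 59, 61, 63, 67, 69, 71, 73, 79, 81, 83, 87, 89, 91, 93, 97, 101, 103, 107, 109}
Number of generators = φ(110) = 40

Generators of ℤ_110 = {1, 3, 7, 9, 13, 17, 19, 21, 23, 27, 29, 31, 37, 39, 41, 43, 47, 49, 51, 53, 57, 59, 61, 63, 67, 69, 71, 73, 79, 81, 83, 87, 89, 91, 93, 97, 101, 103, 107, 109}


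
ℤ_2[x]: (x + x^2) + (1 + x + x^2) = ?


Add coefficients mod 2:
x^0: 0 + 1 = 1 (mod 2)
x^1: 1 + 1 = 0 (mod 2)
x^2: 1 + 1 = 0 (mod 2)
Result: 1

f + g = 1


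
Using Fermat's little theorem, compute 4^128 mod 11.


Fermat's little theorem: if p is prime and gcd(a,p)=1, then a^(p-1) ≡ 1 (mod p)
p = 11 is prime, gcd(4,11) = 1
Reduce exponent: 128 mod 10 = 8
So 4^128 ≡ 4^8 (mod 11)
4^8 mod 11 = 9

4^128 ≡ 9 (mod 11)


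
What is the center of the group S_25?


Z(G) = {g ∈ G | gx = xg for all x ∈ G}
S_n is non-abelian for n ≥ 3; Z(S_25) is trivial

Z(S_25) = {e}


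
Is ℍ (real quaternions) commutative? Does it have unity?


quaternion multiplication is non-commutative (ij = k ≠ ji = -k); has unity 1; a division ring but not an integral domain since integral domains are commutative by convention
Commutative: No
Integral domain: No
Has unity: Yes

ℍ (real quaternions): Commutative=No, Unity=Yes


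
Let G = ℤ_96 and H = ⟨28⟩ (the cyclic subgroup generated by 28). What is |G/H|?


|⟨28⟩| = n / gcd(28, 96) = 96 / 4 = 24
H is normal (ℤ_96 is abelian).
|G/H| = |G| / |H| = 96 / 24 = 4

|G/H| = 4


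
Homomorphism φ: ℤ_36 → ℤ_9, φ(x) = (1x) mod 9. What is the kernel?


Kernel = preimage of identity
ker(φ) = {x ∈ ℤ_36 : 1x ≡ 0 (mod 9)}. Since 9 | 36, φ is well-defined. The kernel is the cyclic subgroup ⟨9⟩ of ℤ_36 (order 4), i.e. {0, 9, 18, 27}

ker(φ) = {0, 9, 18, 27}


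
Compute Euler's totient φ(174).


Factor n: 174 = 2 × 3 × 29
φ(n) = n · ∏(1 - 1/p) over distinct primes p | n
φ(174) = 174 · (1 - 1/2) · (1 - 1/3) · (1 - 1/29) = 56

φ(174) = 56


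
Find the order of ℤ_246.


ℤ_n has n elements.

|ℤ_246| = 246


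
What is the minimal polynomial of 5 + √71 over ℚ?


Let α = 5 + √71. Then α - 5 = √71, so (α - 5)² = 71, giving α² - 10α - 46 = 0. Degree 2 and α ∉ ℚ, so this is the minimal polynomial.

Minimal polynomial: x² - 10x - 46


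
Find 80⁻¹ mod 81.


Use the extended Euclidean algorithm to write 1 = 80·s + 81·t; then s mod 81 is the inverse.
Euclidean algorithm:
  80 = 0·81 + 80
  81 = 1·80 + 1
  80 = 80·1 + 0
gcd(80,81) = 1
Back-substitution gives: 80·(-1) + 81·(1) = 1
So 80⁻¹ ≡ -1 ≡ 80 (mod 81)
Check: 80 × 80 = 6400 ≡ 1 (mod 81) ✓

80⁻¹ ≡ 80 (mod 81)


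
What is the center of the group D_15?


Z(G) = {g ∈ G | gx = xg for all x ∈ G}
For odd n, Z(D_n) = {e}: no nontrivial rotation commutes with all reflections

Z(D_15) = {e}


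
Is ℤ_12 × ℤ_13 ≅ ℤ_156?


Comparing ℤ_12 × ℤ_13 and ℤ_156:
gcd(12,13) = 1, so ℤ_12 × ℤ_13 ≅ ℤ_156 (CRT)

Yes, ℤ_12 × ℤ_13 ≅ ℤ_156


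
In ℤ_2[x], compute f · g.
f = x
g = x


Expand and collect like terms; reduce coefficients mod 2:
x^0: 0·0 = 0 ≡ 0 (mod 2)
x^1: 0·1 + 1·0 = 0 ≡ 0 (mod 2)
x^2: 1·1 = 1 ≡ 1 (mod 2)
Result: x^2

f · g = x^2


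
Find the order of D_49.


|D_n| = 2n (n rotations and n reflections)
|D_49| = 2×49 = 98

|D_49| = 98


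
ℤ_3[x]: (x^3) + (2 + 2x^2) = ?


Add coefficients mod 3:
x^0: 0 + 2 = 2 (mod 3)
x^1: 0 + 0 = 0 (mod 3)
x^2: 0 + 2 = 2 (mod 3)
x^3: 1 + 0 = 1 (mod 3)
Result: 2 + 2x^2 + x^3

f + g = 2 + 2x^2 + x^3


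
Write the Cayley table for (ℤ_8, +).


Elements: {0, 1, 2, 3, 4, 5, 6, 7}
Operation: addition mod 8
Entry (a, b) = (a + b) mod 8

Cayley table:
  | 0 | 1 | 2 | 3 | 4 | 5 | 6 | 7
0 | 0 | 1 | 2 | 3 | 4 | 5 | 6 | 7
1 | 1 | 2 | 3 | 4 | 5 | 6 | 7 | 0
2 | 2 | 3 | 4 | 5 | 6 | 7 | 0 | 1
3 | 3 | 4 | 5 | 6 | 7 | 0 | 1 | 2
4 | 4 | 5 | 6 | 7 | 0 | 1 | 2 | 3
5 | 5 | 6 | 7 | 0 | 1 | 2 | 3 | 4
6 | 6 | 7 | 0 | 1 | 2 | 3 | 4 | 5
7 | 7 | 0 | 1 | 2 | 3 | 4 | 5 | 6


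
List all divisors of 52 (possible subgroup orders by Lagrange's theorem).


Lagrange's theorem: |H| divides |G|
|G| = 52
Divisors of 52: 1, 2, 4, 13, 26, 52

Possible subgroup orders: {1, 2, 4, 13, 26, 52}


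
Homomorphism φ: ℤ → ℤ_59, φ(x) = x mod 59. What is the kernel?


Kernel = preimage of identity
ker(φ) = {x ∈ ℤ : x ≡ 0 (mod 59)} = 59ℤ = {0, ±59, ±118, ...}

ker(φ) = 59ℤ


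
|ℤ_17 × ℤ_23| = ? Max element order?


|ℤ_17 × ℤ_23| = 17 × 23 = 391
Max element order = lcm(17,23) = 391
Cyclic? Yes (gcd=1)

|ℤ_17×ℤ_23| = 391, max element order = 391


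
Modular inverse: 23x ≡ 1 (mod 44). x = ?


Use the extended Euclidean algorithm to write 1 = 23·s + 44·t; then s mod 44 is the inverse.
Euclidean algorithm:
  23 = 0·44 + 23
  44 = 1·23 + 21
  23 = 1·21 + 2
  21 = 10·2 + 1
  2 = 2·1 + 0
gcd(23,44) = 1
Back-substitution gives: 23·(-21) + 44·(11) = 1
So 23⁻¹ ≡ -21 ≡ 23 (mod 44)
Check: 23 × 23 = 529 ≡ 1 (mod 44) ✓

23⁻¹ ≡ 23 (mod 44)


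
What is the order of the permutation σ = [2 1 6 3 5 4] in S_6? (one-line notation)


Cycle decomposition: (1 2) (3 6 4)
Cycle lengths: 2, 3
Order = lcm(2, 3) = 6

ord(σ) = 6


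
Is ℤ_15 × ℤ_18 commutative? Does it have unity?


Direct product ring; commutative with unity (1,1); but (1,0)·(0,1) = (0,0) gives zero divisors, so not an integral domain
Commutative: Yes
Integral domain: No
Has unity: Yes

ℤ_15 × ℤ_18: Commutative=Yes, Unity=Yes


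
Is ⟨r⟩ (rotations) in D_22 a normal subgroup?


H = ⟨r⟩ (rotations) in D_22
The rotation subgroup ⟨r⟩ has index 2 in D_22, so it is normal

Yes, normal subgroup


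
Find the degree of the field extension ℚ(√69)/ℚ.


√69 has minimal polynomial x² - 69 (irreducible over ℚ since 69 is squarefree)

[ℚ(√69)/ℚ] = 2


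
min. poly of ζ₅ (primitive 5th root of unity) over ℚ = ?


ζ₅ is a root of Φ₅(x) = x⁴ + x³ + x² + x + 1, irreducible over ℚ

Minimal polynomial: x⁴ + x³ + x² + x + 1


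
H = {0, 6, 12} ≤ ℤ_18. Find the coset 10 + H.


10 + H = {10 + h (mod 18) : h ∈ H}
10+0=10, 10+6=16, 10+12=4
10 + H = {4, 10, 16} = 4 + H

10 + H = {4, 10, 16}


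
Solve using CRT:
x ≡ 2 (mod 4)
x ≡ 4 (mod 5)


m₁ = 4, m₂ = 5, gcd = 1, so CRT applies. M = m₁·m₂ = 20
Let M₁ = M/m₁ = 5, M₂ = M/m₂ = 4
Find y₁ ≡ M₁⁻¹ (mod m₁): 5⁻¹ ≡ 1 (mod 4)
Find y₂ ≡ M₂⁻¹ (mod m₂): 4⁻¹ ≡ 4 (mod 5)
x = a₁·M₁·y₁ + a₂·M₂·y₂ = 2·5·1 + 4·4·4 = 74
Reduce mod 20: x ≡ 14
Check: 14 mod 4 = 2 ✓, 14 mod 5 = 4 ✓

x ≡ 14 (mod 20)


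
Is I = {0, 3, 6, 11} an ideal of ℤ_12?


Check ideal conditions for I = {0, 3, 6, 11} in ℤ_12:
(1) I is an additive subgroup? No
(2) For r ∈ ℤ_12 and a ∈ I: r·a ∈ I? No  [counterexample: r=2, a=11, r·a mod 12 = 10 ∉ I]

No, I is not an ideal of ℤ_12


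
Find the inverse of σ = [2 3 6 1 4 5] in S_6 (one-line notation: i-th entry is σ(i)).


To find σ⁻¹, swap domain and range:
σ(1) = 2 → σ⁻¹(2) = 1
σ(2) = 3 → σ⁻¹(3) = 2
σ(3) = 6 → σ⁻¹(6) = 3
σ(4) = 1 → σ⁻¹(1) = 4
σ(5) = 4 → σ⁻¹(4) = 5
σ(6) = 5 → σ⁻¹(5) = 6

σ⁻¹ = [4 1 2 5 6 3]


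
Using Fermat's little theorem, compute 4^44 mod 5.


Fermat's little theorem: if p is prime and gcd(a,p)=1, then a^(p-1) ≡ 1 (mod p)
p = 5 is prime, gcd(4,5) = 1
Reduce exponent: 44 mod 4 = 0
So 4^44 ≡ 4^0 (mod 5)
4^0 = 1

4^44 ≡ 1 (mod 5)


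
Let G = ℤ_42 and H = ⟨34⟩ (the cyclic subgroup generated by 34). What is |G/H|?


|⟨34⟩| = n / gcd(34, 42) = 42 / 2 = 21
H is normal (ℤ_42 is abelian).
|G/H| = |G| / |H| = 42 / 21 = 2

|G/H| = 2


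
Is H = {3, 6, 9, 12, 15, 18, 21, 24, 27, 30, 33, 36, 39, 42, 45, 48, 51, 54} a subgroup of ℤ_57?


Subgroup test for H = {3, 6, 9, 12, 15, 18, 21, 24, 27, 30, 33, 36, 39, 42, 45, 48, 51, 54} in (ℤ_57, +):
(1) 0 ∈ H? No
(2) Closure: for all a,b ∈ H, (a+b) mod 57 ∈ H? No  [counterexample: 3 + 54 = 0 ∉ H]
(3) Inverses: for all a ∈ H, -a mod 57 ∈ H? Yes

No, H is not a subgroup of ℤ_57


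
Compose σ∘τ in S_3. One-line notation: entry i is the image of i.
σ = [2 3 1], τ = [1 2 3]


σ∘τ: apply τ first, then σ
1 →τ 1 →σ 2
2 →τ 2 →σ 3
3 →τ 3 →σ 1

σ∘τ = [2 3 1]


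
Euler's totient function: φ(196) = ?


Factor n: 196 = 2^2 × 7^2
φ(n) = n · ∏(1 - 1/p) over distinct primes p | n
φ(196) = 196 · (1 - 1/2) · (1 - 1/7) = 84

φ(196) = 84


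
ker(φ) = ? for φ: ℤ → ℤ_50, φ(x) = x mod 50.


Kernel = preimage of identity
ker(φ) = {x ∈ ℤ : x ≡ 0 (mod 50)} = 50ℤ = {0, ±50, ±100, ...}

ker(φ) = 50ℤ


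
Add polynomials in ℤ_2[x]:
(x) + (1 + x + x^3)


Add coefficients mod 2:
x^0: 0 + 1 = 1 (mod 2)
x^1: 1 + 1 = 0 (mod 2)
x^2: 0 + 0 = 0 (mod 2)
x^3: 0 + 1 = 1 (mod 2)
Result: 1 + x^3

f + g = 1 + x^3


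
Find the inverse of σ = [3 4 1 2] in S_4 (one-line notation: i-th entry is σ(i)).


To find σ⁻¹, swap domain and range:
σ(1) = 3 → σ⁻¹(3) = 1
σ(2) = 4 → σ⁻¹(4) = 2
σ(3) = 1 → σ⁻¹(1) = 3
σ(4) = 2 → σ⁻¹(2) = 4

σ⁻¹ = [3 4 1 2]


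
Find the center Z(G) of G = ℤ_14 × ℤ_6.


Z(G) = {g ∈ G | gx = xg for all x ∈ G}
Direct product of abelian groups is abelian, so Z(G) = G

Z(ℤ_14 × ℤ_6) = ℤ_14 × ℤ_6


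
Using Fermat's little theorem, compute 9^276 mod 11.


Fermat's little theorem: if p is prime and gcd(a,p)=1, then a^(p-1) ≡ 1 (mod p)
p = 11 is prime, gcd(9,11) = 1
Reduce exponent: 276 mod 10 = 6
So 9^276 ≡ 9^6 (mod 11)
9^6 mod 11 = 9

9^276 ≡ 9 (mod 11)


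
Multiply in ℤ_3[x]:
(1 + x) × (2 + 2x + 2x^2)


Expand and collect like terms; reduce coefficients mod 3:
x^0: 1·2 = 2 ≡ 2 (mod 3)
x^1: 1·2 + 1·2 = 4 ≡ 1 (mod 3)
x^2: 1·2 + 1·2 = 4 ≡ 1 (mod 3)
x^3: 1·2 = 2 ≡ 2 (mod 3)
Result: 2 + x + x^2 + 2x^3

f · g = 2 + x + x^2 + 2x^3


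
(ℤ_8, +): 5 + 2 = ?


Operation: addition mod 8
5 + 2 = (a + b) mod 8 with a = 5, b = 2

5 + 2 = 7


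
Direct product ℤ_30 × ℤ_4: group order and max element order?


|ℤ_30 × ℤ_4| = 30 × 4 = 120
Max element order = lcm(30,4) = 60
Cyclic? No (gcd=2)

|ℤ_30×ℤ_4| = 120, max element order = 60


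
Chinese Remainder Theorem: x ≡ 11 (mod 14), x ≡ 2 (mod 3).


m₁ = 14, m₂ = 3, gcd = 1, so CRT applies. M = m₁·m₂ = 42
Let M₁ = M/m₁ = 3, M₂ = M/m₂ = 14
Find y₁ ≡ M₁⁻¹ (mod m₁): 3⁻¹ ≡ 5 (mod 14)
Find y₂ ≡ M₂⁻¹ (mod m₂): 14⁻¹ ≡ 2 (mod 3)
x = a₁·M₁·y₁ + a₂·M₂·y₂ = 11·3·5 + 2·14·2 = 221
Reduce mod 42: x ≡ 11
Check: 11 mod 14 = 11 ✓, 11 mod 3 = 2 ✓

x ≡ 11 (mod 42)
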